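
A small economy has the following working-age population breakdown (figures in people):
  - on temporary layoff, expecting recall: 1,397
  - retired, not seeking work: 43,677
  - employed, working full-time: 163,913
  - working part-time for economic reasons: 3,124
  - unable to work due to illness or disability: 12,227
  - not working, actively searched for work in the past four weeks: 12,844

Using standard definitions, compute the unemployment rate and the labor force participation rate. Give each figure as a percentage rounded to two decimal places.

Unemployment rate ≈ 7.86%; labor force participation rate ≈ 76.43%.

Employed = 163,913 + 3,124 = 167,037 (anyone who worked, including part-time for economic reasons, counts as employed).
Unemployed = 1,397 + 12,844 = 14,241 (jobless and actively searching, or on temporary layoff).
Labor force = 167,037 + 14,241 = 181,278.
Not in labor force = 43,677 + 12,227 = 55,904 (those not working and not actively searching are outside the labor force).
Civilian working-age population = 181,278 + 55,904 = 237,182.
Unemployment rate = 14,241 / 181,278 = 7.86%.
Labor force participation rate = 181,278 / 237,182 = 76.43%.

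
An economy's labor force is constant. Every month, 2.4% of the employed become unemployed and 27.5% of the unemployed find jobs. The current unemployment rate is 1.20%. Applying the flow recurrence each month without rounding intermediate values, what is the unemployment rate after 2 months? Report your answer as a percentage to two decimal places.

With a fixed labor force, u_{t+1} = u_t + s·(1−u_t) − f·u_t = u_t·(1−s−f) + s.
Here 1−s−f = 0.701 and s = 0.024.
u_1 = 0.012000 × 0.701 + 0.024 = 0.032412.
u_2 = 0.032412 × 0.701 + 0.024 = 0.046721.

Unemployment rate after two months ≈ 4.67%.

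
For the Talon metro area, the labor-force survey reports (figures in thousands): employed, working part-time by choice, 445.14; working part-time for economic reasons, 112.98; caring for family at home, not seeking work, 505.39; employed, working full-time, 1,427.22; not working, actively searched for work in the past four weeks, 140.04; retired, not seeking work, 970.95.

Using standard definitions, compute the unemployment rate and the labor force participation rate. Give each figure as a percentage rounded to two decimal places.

Employed = 445.14 + 112.98 + 1,427.22 = 1,985.34 thousand (anyone who worked, including part-time for economic reasons, counts as employed).
Unemployed = 140.04 thousand.
Labor force = 1,985.34 + 140.04 = 2,125.38 thousand.
Not in labor force = 505.39 + 970.95 = 1,476.34 thousand (those not working and not actively searching are outside the labor force).
Civilian working-age population = 2,125.38 + 1,476.34 = 3,601.72 thousand.
Unemployment rate = 140.04 / 2,125.38 = 6.59%.
Labor force participation rate = 2,125.38 / 3,601.72 = 59.01%.

Unemployment rate ≈ 6.59%; labor force participation rate ≈ 59.01%.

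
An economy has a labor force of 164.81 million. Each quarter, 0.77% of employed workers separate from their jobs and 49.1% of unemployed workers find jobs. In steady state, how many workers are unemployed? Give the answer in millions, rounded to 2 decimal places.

Steady-state unemployment rate u* = s/(s+f) = 0.77/(0.77+49.1) = 0.015440.
Unemployed = u* × labor force = 0.015440 × 164.81 ≈ 2.54 million.

About 2.54 million are unemployed in steady state.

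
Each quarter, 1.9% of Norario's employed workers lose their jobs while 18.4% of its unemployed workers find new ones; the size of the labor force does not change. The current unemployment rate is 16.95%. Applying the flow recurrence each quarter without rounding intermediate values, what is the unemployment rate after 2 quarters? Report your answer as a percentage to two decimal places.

With a fixed labor force, u_{t+1} = u_t + s·(1−u_t) − f·u_t = u_t·(1−s−f) + s.
Here 1−s−f = 0.797 and s = 0.019.
u_1 = 0.169500 × 0.797 + 0.019 = 0.154091.
u_2 = 0.154091 × 0.797 + 0.019 = 0.141811.

Unemployment rate after two quarters ≈ 14.18%.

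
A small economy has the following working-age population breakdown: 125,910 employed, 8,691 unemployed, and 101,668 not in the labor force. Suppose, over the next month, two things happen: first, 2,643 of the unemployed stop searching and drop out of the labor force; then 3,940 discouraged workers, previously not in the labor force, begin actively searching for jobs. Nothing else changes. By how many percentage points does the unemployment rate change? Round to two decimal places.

Initially, labor force = 125,910 + 8,691 = 134,601, so u = 8,691/134,601 = 6.46%.
After the first change, unemployed and labor force both fall by 2,643 → E = 125,910, U = 6,048, labor force = 131,958.
After the second change, unemployed and labor force both rise by 3,940 → E = 125,910, U = 9,988, labor force = 135,898.
New unemployment rate = 9,988 / 135,898 = 7.35%.
Change = 7.35% − 6.46% = +0.89 percentage points.

The unemployment rate changes by +0.89 percentage points.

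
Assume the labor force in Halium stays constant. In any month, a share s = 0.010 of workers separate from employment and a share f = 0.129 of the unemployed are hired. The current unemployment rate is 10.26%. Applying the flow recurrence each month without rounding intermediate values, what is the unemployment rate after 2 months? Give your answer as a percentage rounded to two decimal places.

With a fixed labor force, u_{t+1} = u_t + s·(1−u_t) − f·u_t = u_t·(1−s−f) + s.
Here 1−s−f = 0.861 and s = 0.010.
u_1 = 0.102600 × 0.861 + 0.010 = 0.098339.
u_2 = 0.098339 × 0.861 + 0.010 = 0.094670.

Unemployment rate after two months ≈ 9.47%.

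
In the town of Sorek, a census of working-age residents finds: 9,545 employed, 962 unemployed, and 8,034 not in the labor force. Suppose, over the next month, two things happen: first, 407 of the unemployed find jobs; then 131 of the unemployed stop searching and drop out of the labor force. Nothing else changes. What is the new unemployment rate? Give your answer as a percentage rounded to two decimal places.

New unemployment rate ≈ 4.09%.

Initially, labor force = 9,545 + 962 = 10,507, so u = 962/10,507 = 9.16%.
After the first change, unemployed falls and employed rises by 407; labor force unchanged → E = 9,952, U = 555, labor force = 10,507.
After the second change, unemployed and labor force both fall by 131 → E = 9,952, U = 424, labor force = 10,376.
New unemployment rate = 424 / 10,376 = 4.09%.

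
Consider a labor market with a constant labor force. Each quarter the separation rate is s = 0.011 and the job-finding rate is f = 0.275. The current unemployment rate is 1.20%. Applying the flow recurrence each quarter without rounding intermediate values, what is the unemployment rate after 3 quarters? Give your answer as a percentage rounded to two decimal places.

Unemployment rate after three quarters ≈ 2.88%.

With a fixed labor force, u_{t+1} = u_t + s·(1−u_t) − f·u_t = u_t·(1−s−f) + s.
Here 1−s−f = 0.714 and s = 0.011.
u_1 = 0.012000 × 0.714 + 0.011 = 0.019568.
u_2 = 0.019568 × 0.714 + 0.011 = 0.024972.
u_3 = 0.024972 × 0.714 + 0.011 = 0.028830.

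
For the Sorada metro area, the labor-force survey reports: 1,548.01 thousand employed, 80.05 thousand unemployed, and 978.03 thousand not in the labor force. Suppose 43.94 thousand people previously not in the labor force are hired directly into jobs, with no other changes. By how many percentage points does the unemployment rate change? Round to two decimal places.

The unemployment rate changes by −0.13 percentage points.

Initially, labor force = 1,548.01 + 80.05 = 1,628.06 thousand, so u = 80.05/1,628.06 = 4.92%.
After the change, employed and labor force both rise by 43.94; unemployed unchanged → E = 1,591.95, U = 80.05, labor force = 1,672.00 thousand.
New unemployment rate = 80.05 / 1,672.00 = 4.79%.
Change = 4.79% − 4.92% = −0.13 percentage points.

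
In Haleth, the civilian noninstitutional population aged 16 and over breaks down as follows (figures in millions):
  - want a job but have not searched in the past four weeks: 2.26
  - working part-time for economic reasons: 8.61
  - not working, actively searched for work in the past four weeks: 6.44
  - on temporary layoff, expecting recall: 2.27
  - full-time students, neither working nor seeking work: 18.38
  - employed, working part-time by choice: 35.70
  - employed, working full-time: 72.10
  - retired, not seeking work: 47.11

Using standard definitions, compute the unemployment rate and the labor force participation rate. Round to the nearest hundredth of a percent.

Employed = 8.61 + 35.70 + 72.10 = 116.41 million (anyone who worked, including part-time for economic reasons, counts as employed).
Unemployed = 6.44 + 2.27 = 8.71 million (jobless and actively searching, or on temporary layoff).
Labor force = 116.41 + 8.71 = 125.12 million.
Not in labor force = 2.26 + 18.38 + 47.11 = 67.75 million (those not working and not actively searching are outside the labor force — including those who want a job but have given up searching).
Civilian working-age population = 125.12 + 67.75 = 192.87 million.
Unemployment rate = 8.71 / 125.12 = 6.96%.
Labor force participation rate = 125.12 / 192.87 = 64.87%.

Unemployment rate ≈ 6.96%; labor force participation rate ≈ 64.87%.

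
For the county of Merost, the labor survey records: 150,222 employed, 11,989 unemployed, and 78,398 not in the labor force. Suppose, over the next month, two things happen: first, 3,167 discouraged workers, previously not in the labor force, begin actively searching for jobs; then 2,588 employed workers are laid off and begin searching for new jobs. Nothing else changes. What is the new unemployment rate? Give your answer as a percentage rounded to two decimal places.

New unemployment rate ≈ 10.73%.

Initially, labor force = 150,222 + 11,989 = 162,211, so u = 11,989/162,211 = 7.39%.
After the first change, unemployed and labor force both rise by 3,167 → E = 150,222, U = 15,156, labor force = 165,378.
After the second change, employed falls and unemployed rises by 2,588; labor force unchanged → E = 147,634, U = 17,744, labor force = 165,378.
New unemployment rate = 17,744 / 165,378 = 10.73%.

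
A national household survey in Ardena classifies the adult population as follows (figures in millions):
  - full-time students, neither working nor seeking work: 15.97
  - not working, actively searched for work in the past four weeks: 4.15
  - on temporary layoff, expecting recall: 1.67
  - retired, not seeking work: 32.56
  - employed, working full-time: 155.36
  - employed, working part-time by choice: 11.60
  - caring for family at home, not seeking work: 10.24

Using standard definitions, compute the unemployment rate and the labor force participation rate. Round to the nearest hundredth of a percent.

Unemployment rate ≈ 3.37%; labor force participation rate ≈ 74.62%.

Employed = 155.36 + 11.60 = 166.96 million.
Unemployed = 4.15 + 1.67 = 5.82 million (jobless and actively searching, or on temporary layoff).
Labor force = 166.96 + 5.82 = 172.78 million.
Not in labor force = 15.97 + 32.56 + 10.24 = 58.77 million (those not working and not actively searching are outside the labor force).
Civilian working-age population = 172.78 + 58.77 = 231.55 million.
Unemployment rate = 5.82 / 172.78 = 3.37%.
Labor force participation rate = 172.78 / 231.55 = 74.62%.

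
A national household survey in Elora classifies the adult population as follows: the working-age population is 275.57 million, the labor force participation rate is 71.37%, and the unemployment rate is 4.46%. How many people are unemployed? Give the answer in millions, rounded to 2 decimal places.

Labor force = 0.7137 × 275.57 = 196.67 million.
Unemployed = 0.0446 × 196.67 ≈ 8.77 million.

About 8.77 million are unemployed.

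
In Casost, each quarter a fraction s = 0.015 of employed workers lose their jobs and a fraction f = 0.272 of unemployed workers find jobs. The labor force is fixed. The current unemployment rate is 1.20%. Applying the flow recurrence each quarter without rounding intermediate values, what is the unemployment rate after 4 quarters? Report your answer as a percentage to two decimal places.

Unemployment rate after four quarters ≈ 4.19%.

With a fixed labor force, u_{t+1} = u_t + s·(1−u_t) − f·u_t = u_t·(1−s−f) + s.
Here 1−s−f = 0.713 and s = 0.015.
u_1 = 0.012000 × 0.713 + 0.015 = 0.023556.
u_2 = 0.023556 × 0.713 + 0.015 = 0.031795.
u_3 = 0.031795 × 0.713 + 0.015 = 0.037670.
u_4 = 0.037670 × 0.713 + 0.015 = 0.041859.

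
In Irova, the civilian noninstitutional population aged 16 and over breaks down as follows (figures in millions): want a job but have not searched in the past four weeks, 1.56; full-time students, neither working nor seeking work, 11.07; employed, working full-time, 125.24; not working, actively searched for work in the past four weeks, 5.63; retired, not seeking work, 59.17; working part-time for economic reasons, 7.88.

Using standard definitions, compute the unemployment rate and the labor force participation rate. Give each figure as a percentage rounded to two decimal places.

Employed = 125.24 + 7.88 = 133.12 million (anyone who worked, including part-time for economic reasons, counts as employed).
Unemployed = 5.63 million.
Labor force = 133.12 + 5.63 = 138.75 million.
Not in labor force = 1.56 + 11.07 + 59.17 = 71.80 million (those not working and not actively searching are outside the labor force — including those who want a job but have given up searching).
Civilian working-age population = 138.75 + 71.80 = 210.55 million.
Unemployment rate = 5.63 / 138.75 = 4.06%.
Labor force participation rate = 138.75 / 210.55 = 65.90%.

Unemployment rate ≈ 4.06%; labor force participation rate ≈ 65.90%.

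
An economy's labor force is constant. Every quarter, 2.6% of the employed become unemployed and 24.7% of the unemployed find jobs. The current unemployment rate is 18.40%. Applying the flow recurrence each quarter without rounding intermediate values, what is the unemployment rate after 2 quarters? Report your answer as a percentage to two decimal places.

Unemployment rate after two quarters ≈ 14.22%.

With a fixed labor force, u_{t+1} = u_t + s·(1−u_t) − f·u_t = u_t·(1−s−f) + s.
Here 1−s−f = 0.727 and s = 0.026.
u_1 = 0.184000 × 0.727 + 0.026 = 0.159768.
u_2 = 0.159768 × 0.727 + 0.026 = 0.142151.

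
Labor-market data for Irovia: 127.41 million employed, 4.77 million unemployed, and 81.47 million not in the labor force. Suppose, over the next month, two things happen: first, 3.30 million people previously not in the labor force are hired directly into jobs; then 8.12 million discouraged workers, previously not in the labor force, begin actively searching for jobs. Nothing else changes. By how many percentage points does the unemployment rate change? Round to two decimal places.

The unemployment rate changes by +5.37 percentage points.

Initially, labor force = 127.41 + 4.77 = 132.18 million, so u = 4.77/132.18 = 3.61%.
After the first change, employed and labor force both rise by 3.30; unemployed unchanged → E = 130.71, U = 4.77, labor force = 135.48 million.
After the second change, unemployed and labor force both rise by 8.12 → E = 130.71, U = 12.89, labor force = 143.60 million.
New unemployment rate = 12.89 / 143.60 = 8.98%.
Change = 8.98% − 3.61% = +5.37 percentage points.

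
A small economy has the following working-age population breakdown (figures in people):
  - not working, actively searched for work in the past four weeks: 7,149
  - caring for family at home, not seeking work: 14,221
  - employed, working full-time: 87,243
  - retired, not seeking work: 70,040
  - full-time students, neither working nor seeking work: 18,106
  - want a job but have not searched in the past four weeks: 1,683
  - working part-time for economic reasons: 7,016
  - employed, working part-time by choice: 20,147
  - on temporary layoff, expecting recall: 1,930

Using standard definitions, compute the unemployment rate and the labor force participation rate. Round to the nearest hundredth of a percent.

Employed = 87,243 + 7,016 + 20,147 = 114,406 (anyone who worked, including part-time for economic reasons, counts as employed).
Unemployed = 7,149 + 1,930 = 9,079 (jobless and actively searching, or on temporary layoff).
Labor force = 114,406 + 9,079 = 123,485.
Not in labor force = 14,221 + 70,040 + 18,106 + 1,683 = 104,050 (those not working and not actively searching are outside the labor force — including those who want a job but have given up searching).
Civilian working-age population = 123,485 + 104,050 = 227,535.
Unemployment rate = 9,079 / 123,485 = 7.35%.
Labor force participation rate = 123,485 / 227,535 = 54.27%.

Unemployment rate ≈ 7.35%; labor force participation rate ≈ 54.27%.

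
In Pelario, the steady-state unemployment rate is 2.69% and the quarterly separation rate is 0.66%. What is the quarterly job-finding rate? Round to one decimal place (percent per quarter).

Job-finding rate ≈ 23.9% per quarter.

From u* = s/(s+f): f = s·(1−u)/u.
f = 0.66 × (1 − 0.0269) / 0.0269 = 0.6422 / 0.0269 ≈ 23.9% per quarter.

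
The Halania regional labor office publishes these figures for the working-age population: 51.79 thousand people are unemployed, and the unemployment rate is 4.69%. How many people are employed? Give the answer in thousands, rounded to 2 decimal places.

Labor force = U / u = 51.79 / 0.0469 ≈ 1,104.26 thousand.
Employed = labor force − unemployed = 1,104.26 − 51.79 = 1,052.47 thousand.

About 1,052.47 thousand are employed.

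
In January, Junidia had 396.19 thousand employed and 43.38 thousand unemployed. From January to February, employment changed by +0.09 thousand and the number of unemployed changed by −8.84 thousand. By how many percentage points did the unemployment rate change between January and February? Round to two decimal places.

The unemployment rate changed by −1.85 percentage points.

January: labor force = 396.19 + 43.38 = 439.57; u = 43.38/439.57 = 9.87%.
February: labor force = 396.28 + 34.54 = 430.82; u = 34.54/430.82 = 8.02%.
Change = 8.02% − 9.87% = −1.85 pp.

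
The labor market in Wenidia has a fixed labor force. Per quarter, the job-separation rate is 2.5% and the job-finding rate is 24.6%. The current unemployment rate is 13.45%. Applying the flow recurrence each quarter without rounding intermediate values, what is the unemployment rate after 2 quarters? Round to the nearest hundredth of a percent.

With a fixed labor force, u_{t+1} = u_t + s·(1−u_t) − f·u_t = u_t·(1−s−f) + s.
Here 1−s−f = 0.729 and s = 0.025.
u_1 = 0.134500 × 0.729 + 0.025 = 0.123051.
u_2 = 0.123051 × 0.729 + 0.025 = 0.114704.

Unemployment rate after two quarters ≈ 11.47%.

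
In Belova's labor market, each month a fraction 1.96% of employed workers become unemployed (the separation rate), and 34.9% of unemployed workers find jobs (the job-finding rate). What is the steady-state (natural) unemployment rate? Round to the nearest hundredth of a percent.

At steady state the flows balance: s·E = f·U, so U/(E+U) = s/(s+f).
u* = 1.96 / (1.96 + 34.9) = 1.96 / 36.86 = 5.32%.

Steady-state unemployment rate ≈ 5.32%.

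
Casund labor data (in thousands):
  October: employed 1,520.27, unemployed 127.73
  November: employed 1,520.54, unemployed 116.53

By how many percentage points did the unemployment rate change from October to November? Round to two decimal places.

The unemployment rate changed by −0.63 percentage points.

October: labor force = 1,520.27 + 127.73 = 1,648.00; u = 127.73/1,648.00 = 7.75%.
November: labor force = 1,520.54 + 116.53 = 1,637.07; u = 116.53/1,637.07 = 7.12%.
Change = 7.12% − 7.75% = −0.63 pp.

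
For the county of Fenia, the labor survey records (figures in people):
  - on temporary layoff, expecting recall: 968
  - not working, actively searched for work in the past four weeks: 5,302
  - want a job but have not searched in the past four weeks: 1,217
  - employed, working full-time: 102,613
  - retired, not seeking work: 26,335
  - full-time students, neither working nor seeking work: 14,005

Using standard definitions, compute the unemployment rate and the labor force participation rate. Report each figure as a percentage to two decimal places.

Employed = 102,613.
Unemployed = 968 + 5,302 = 6,270 (jobless and actively searching, or on temporary layoff).
Labor force = 102,613 + 6,270 = 108,883.
Not in labor force = 1,217 + 26,335 + 14,005 = 41,557 (those not working and not actively searching are outside the labor force — including those who want a job but have given up searching).
Civilian working-age population = 108,883 + 41,557 = 150,440.
Unemployment rate = 6,270 / 108,883 = 5.76%.
Labor force participation rate = 108,883 / 150,440 = 72.38%.

Unemployment rate ≈ 5.76%; labor force participation rate ≈ 72.38%.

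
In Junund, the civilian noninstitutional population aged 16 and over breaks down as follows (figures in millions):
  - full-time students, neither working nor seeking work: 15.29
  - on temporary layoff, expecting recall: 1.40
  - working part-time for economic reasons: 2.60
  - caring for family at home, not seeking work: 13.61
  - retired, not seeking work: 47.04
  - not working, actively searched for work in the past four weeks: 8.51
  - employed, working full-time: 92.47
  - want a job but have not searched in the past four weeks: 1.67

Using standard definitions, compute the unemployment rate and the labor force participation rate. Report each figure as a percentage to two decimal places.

Unemployment rate ≈ 9.44%; labor force participation rate ≈ 57.49%.

Employed = 2.60 + 92.47 = 95.07 million (anyone who worked, including part-time for economic reasons, counts as employed).
Unemployed = 1.40 + 8.51 = 9.91 million (jobless and actively searching, or on temporary layoff).
Labor force = 95.07 + 9.91 = 104.98 million.
Not in labor force = 15.29 + 13.61 + 47.04 + 1.67 = 77.61 million (those not working and not actively searching are outside the labor force — including those who want a job but have given up searching).
Civilian working-age population = 104.98 + 77.61 = 182.59 million.
Unemployment rate = 9.91 / 104.98 = 9.44%.
Labor force participation rate = 104.98 / 182.59 = 57.49%.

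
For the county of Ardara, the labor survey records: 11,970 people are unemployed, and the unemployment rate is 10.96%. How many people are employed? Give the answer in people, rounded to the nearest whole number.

Labor force = U / u = 11,970 / 0.1096 ≈ 109,215.
Employed = labor force − unemployed = 109,215 − 11,970 = 97,245.

About 97,245 are employed.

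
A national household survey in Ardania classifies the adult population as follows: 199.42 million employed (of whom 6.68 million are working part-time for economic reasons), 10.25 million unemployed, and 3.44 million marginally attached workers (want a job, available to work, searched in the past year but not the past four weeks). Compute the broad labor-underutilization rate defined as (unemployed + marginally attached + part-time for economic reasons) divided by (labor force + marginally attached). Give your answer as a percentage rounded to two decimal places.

Labor force = 199.42 + 10.25 = 209.67 million.
Numerator = 10.25 + 3.44 + 6.68 = 20.37 million.
Denominator = 209.67 + 3.44 = 213.11 million.
Broad rate = 20.37 / 213.11 = 9.56%.

Broad underutilization rate ≈ 9.56%.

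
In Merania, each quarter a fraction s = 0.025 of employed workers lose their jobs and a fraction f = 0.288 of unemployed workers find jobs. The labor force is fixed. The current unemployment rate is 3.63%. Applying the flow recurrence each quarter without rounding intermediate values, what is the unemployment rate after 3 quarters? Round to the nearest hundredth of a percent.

With a fixed labor force, u_{t+1} = u_t + s·(1−u_t) − f·u_t = u_t·(1−s−f) + s.
Here 1−s−f = 0.687 and s = 0.025.
u_1 = 0.036300 × 0.687 + 0.025 = 0.049938.
u_2 = 0.049938 × 0.687 + 0.025 = 0.059307.
u_3 = 0.059307 × 0.687 + 0.025 = 0.065744.

Unemployment rate after three quarters ≈ 6.57%.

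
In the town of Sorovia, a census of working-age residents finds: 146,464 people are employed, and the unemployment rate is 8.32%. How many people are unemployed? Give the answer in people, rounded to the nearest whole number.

About 13,292 are unemployed.

Let U be the number unemployed. The labor force is E + U, and U/(E+U) = 0.0832.
So U = 0.0832 × 146,464 / (1 − 0.0832) = 12185.80 / 0.9168 ≈ 13,292.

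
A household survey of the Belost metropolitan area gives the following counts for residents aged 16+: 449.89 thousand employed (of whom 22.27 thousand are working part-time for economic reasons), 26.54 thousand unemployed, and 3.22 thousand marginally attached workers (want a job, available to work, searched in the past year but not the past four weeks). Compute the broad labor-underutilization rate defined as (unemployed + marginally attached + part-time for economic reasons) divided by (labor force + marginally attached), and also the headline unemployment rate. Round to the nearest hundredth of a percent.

Broad underutilization rate ≈ 10.85%; headline unemployment rate ≈ 5.57%.

Labor force = 449.89 + 26.54 = 476.43 thousand.
Numerator = 26.54 + 3.22 + 22.27 = 52.03 thousand.
Denominator = 476.43 + 3.22 = 479.65 thousand.
Broad rate = 52.03 / 479.65 = 10.85%.
Headline unemployment rate = 26.54 / 476.43 = 5.57%.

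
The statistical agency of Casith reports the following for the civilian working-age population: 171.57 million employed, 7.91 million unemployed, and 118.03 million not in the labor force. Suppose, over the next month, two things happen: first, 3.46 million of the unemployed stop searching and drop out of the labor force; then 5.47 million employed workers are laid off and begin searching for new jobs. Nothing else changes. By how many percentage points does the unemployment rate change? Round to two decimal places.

The unemployment rate changes by +1.23 percentage points.

Initially, labor force = 171.57 + 7.91 = 179.48 million, so u = 7.91/179.48 = 4.41%.
After the first change, unemployed and labor force both fall by 3.46 → E = 171.57, U = 4.45, labor force = 176.02 million.
After the second change, employed falls and unemployed rises by 5.47; labor force unchanged → E = 166.10, U = 9.92, labor force = 176.02 million.
New unemployment rate = 9.92 / 176.02 = 5.64%.
Change = 5.64% − 4.41% = +1.23 percentage points.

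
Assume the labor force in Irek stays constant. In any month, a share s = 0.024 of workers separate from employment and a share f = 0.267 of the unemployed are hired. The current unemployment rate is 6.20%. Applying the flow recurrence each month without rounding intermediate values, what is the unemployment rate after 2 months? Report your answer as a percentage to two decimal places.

With a fixed labor force, u_{t+1} = u_t + s·(1−u_t) − f·u_t = u_t·(1−s−f) + s.
Here 1−s−f = 0.709 and s = 0.024.
u_1 = 0.062000 × 0.709 + 0.024 = 0.067958.
u_2 = 0.067958 × 0.709 + 0.024 = 0.072182.

Unemployment rate after two months ≈ 7.22%.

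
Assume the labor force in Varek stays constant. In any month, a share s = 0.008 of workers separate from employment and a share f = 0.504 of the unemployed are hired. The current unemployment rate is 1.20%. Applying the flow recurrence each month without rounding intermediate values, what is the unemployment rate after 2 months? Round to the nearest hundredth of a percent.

Unemployment rate after two months ≈ 1.48%.

With a fixed labor force, u_{t+1} = u_t + s·(1−u_t) − f·u_t = u_t·(1−s−f) + s.
Here 1−s−f = 0.488 and s = 0.008.
u_1 = 0.012000 × 0.488 + 0.008 = 0.013856.
u_2 = 0.013856 × 0.488 + 0.008 = 0.014762.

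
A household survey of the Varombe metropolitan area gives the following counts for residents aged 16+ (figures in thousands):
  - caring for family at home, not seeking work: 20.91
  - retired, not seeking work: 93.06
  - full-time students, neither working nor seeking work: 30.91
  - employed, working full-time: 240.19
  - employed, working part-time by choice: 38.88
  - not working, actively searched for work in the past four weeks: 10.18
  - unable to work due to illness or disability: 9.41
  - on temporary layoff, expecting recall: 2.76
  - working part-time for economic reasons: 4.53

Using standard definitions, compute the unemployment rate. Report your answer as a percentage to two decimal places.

Employed = 240.19 + 38.88 + 4.53 = 283.60 thousand (anyone who worked, including part-time for economic reasons, counts as employed).
Unemployed = 10.18 + 2.76 = 12.94 thousand (jobless and actively searching, or on temporary layoff).
Labor force = 283.60 + 12.94 = 296.54 thousand.
Unemployment rate = 12.94 / 296.54 = 4.36%.

Unemployment rate ≈ 4.36%.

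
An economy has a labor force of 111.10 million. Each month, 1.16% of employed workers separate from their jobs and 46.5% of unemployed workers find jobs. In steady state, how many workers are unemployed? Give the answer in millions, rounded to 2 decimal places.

About 2.70 million are unemployed in steady state.

Steady-state unemployment rate u* = s/(s+f) = 1.16/(1.16+46.5) = 0.024339.
Unemployed = u* × labor force = 0.024339 × 111.10 ≈ 2.70 million.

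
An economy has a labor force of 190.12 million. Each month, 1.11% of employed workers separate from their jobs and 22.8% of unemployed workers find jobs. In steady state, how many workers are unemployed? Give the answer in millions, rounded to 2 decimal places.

Steady-state unemployment rate u* = s/(s+f) = 1.11/(1.11+22.8) = 0.046424.
Unemployed = u* × labor force = 0.046424 × 190.12 ≈ 8.83 million.

About 8.83 million are unemployed in steady state.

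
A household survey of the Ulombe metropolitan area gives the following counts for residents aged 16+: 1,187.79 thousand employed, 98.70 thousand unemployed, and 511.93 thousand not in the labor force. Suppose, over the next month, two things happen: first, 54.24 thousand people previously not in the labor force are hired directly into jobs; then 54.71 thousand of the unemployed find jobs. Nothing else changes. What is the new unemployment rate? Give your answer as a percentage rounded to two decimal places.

New unemployment rate ≈ 3.28%.

Initially, labor force = 1,187.79 + 98.70 = 1,286.49 thousand, so u = 98.70/1,286.49 = 7.67%.
After the first change, employed and labor force both rise by 54.24; unemployed unchanged → E = 1,242.03, U = 98.70, labor force = 1,340.73 thousand.
After the second change, unemployed falls and employed rises by 54.71; labor force unchanged → E = 1,296.74, U = 43.99, labor force = 1,340.73 thousand.
New unemployment rate = 43.99 / 1,340.73 = 3.28%.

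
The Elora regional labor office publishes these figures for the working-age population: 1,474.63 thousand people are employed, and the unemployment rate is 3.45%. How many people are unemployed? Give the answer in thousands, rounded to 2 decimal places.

Let U be the number unemployed. The labor force is E + U, and U/(E+U) = 0.0345.
So U = 0.0345 × 1,474.63 / (1 − 0.0345) = 50.8747 / 0.9655 ≈ 52.69 thousand.

About 52.69 thousand are unemployed.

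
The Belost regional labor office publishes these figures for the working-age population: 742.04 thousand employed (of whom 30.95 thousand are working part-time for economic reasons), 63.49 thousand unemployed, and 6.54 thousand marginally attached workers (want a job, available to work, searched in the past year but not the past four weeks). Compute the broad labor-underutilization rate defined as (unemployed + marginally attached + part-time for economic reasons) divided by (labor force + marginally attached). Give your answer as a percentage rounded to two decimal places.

Broad underutilization rate ≈ 12.43%.

Labor force = 742.04 + 63.49 = 805.53 thousand.
Numerator = 63.49 + 6.54 + 30.95 = 100.98 thousand.
Denominator = 805.53 + 6.54 = 812.07 thousand.
Broad rate = 100.98 / 812.07 = 12.43%.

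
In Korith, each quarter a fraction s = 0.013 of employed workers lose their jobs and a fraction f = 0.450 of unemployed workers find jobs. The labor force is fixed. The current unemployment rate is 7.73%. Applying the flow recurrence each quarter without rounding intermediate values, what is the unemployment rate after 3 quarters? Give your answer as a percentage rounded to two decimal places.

With a fixed labor force, u_{t+1} = u_t + s·(1−u_t) − f·u_t = u_t·(1−s−f) + s.
Here 1−s−f = 0.537 and s = 0.013.
u_1 = 0.077300 × 0.537 + 0.013 = 0.054510.
u_2 = 0.054510 × 0.537 + 0.013 = 0.042272.
u_3 = 0.042272 × 0.537 + 0.013 = 0.035700.

Unemployment rate after three quarters ≈ 3.57%.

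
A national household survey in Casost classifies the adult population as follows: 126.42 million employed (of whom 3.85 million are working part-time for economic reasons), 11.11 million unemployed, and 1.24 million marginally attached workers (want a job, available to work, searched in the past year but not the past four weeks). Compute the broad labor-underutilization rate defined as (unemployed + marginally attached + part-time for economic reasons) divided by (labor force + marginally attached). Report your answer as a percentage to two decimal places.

Broad underutilization rate ≈ 11.67%.

Labor force = 126.42 + 11.11 = 137.53 million.
Numerator = 11.11 + 1.24 + 3.85 = 16.20 million.
Denominator = 137.53 + 1.24 = 138.77 million.
Broad rate = 16.20 / 138.77 = 11.67%.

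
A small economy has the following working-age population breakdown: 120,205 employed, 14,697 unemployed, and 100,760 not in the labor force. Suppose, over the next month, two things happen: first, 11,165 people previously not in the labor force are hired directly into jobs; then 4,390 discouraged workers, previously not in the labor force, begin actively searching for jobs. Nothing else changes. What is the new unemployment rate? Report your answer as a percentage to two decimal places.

New unemployment rate ≈ 12.69%.

Initially, labor force = 120,205 + 14,697 = 134,902, so u = 14,697/134,902 = 10.89%.
After the first change, employed and labor force both rise by 11,165; unemployed unchanged → E = 131,370, U = 14,697, labor force = 146,067.
After the second change, unemployed and labor force both rise by 4,390 → E = 131,370, U = 19,087, labor force = 150,457.
New unemployment rate = 19,087 / 150,457 = 12.69%.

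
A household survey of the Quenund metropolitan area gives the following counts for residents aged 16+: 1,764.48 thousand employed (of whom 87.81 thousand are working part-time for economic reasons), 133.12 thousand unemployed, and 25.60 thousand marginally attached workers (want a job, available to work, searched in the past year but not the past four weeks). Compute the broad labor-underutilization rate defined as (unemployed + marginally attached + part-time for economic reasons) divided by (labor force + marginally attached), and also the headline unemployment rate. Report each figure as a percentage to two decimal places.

Labor force = 1,764.48 + 133.12 = 1,897.60 thousand.
Numerator = 133.12 + 25.60 + 87.81 = 246.53 thousand.
Denominator = 1,897.60 + 25.60 = 1,923.20 thousand.
Broad rate = 246.53 / 1,923.20 = 12.82%.
Headline unemployment rate = 133.12 / 1,897.60 = 7.02%.

Broad underutilization rate ≈ 12.82%; headline unemployment rate ≈ 7.02%.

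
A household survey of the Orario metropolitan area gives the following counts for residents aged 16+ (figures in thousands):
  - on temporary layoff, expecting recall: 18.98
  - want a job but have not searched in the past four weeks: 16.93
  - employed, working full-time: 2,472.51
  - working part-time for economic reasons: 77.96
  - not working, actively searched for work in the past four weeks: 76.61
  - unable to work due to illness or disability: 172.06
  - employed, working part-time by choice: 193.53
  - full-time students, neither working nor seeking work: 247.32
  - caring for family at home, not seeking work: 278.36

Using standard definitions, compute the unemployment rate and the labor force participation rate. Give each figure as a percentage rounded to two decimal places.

Unemployment rate ≈ 3.37%; labor force participation rate ≈ 79.89%.

Employed = 2,472.51 + 77.96 + 193.53 = 2,744.00 thousand (anyone who worked, including part-time for economic reasons, counts as employed).
Unemployed = 18.98 + 76.61 = 95.59 thousand (jobless and actively searching, or on temporary layoff).
Labor force = 2,744.00 + 95.59 = 2,839.59 thousand.
Not in labor force = 16.93 + 172.06 + 247.32 + 278.36 = 714.67 thousand (those not working and not actively searching are outside the labor force — including those who want a job but have given up searching).
Civilian working-age population = 2,839.59 + 714.67 = 3,554.26 thousand.
Unemployment rate = 95.59 / 2,839.59 = 3.37%.
Labor force participation rate = 2,839.59 / 3,554.26 = 79.89%.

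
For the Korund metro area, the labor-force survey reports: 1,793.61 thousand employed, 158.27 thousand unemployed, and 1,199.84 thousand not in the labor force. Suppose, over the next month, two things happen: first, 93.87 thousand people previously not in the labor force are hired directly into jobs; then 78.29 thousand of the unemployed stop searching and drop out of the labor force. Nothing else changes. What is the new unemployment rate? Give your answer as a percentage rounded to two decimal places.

Initially, labor force = 1,793.61 + 158.27 = 1,951.88 thousand, so u = 158.27/1,951.88 = 8.11%.
After the first change, employed and labor force both rise by 93.87; unemployed unchanged → E = 1,887.48, U = 158.27, labor force = 2,045.75 thousand.
After the second change, unemployed and labor force both fall by 78.29 → E = 1,887.48, U = 79.98, labor force = 1,967.46 thousand.
New unemployment rate = 79.98 / 1,967.46 = 4.07%.

New unemployment rate ≈ 4.07%.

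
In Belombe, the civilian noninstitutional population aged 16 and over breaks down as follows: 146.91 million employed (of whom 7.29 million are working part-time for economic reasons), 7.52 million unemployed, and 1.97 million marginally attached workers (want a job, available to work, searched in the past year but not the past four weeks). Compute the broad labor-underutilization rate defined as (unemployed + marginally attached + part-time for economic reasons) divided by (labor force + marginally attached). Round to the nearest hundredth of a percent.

Broad underutilization rate ≈ 10.73%.

Labor force = 146.91 + 7.52 = 154.43 million.
Numerator = 7.52 + 1.97 + 7.29 = 16.78 million.
Denominator = 154.43 + 1.97 = 156.40 million.
Broad rate = 16.78 / 156.40 = 10.73%.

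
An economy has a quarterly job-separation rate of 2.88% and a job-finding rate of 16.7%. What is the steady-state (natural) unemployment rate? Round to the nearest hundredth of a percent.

Steady-state unemployment rate ≈ 14.71%.

At steady state the flows balance: s·E = f·U, so U/(E+U) = s/(s+f).
u* = 2.88 / (2.88 + 16.7) = 2.88 / 19.58 = 14.71%.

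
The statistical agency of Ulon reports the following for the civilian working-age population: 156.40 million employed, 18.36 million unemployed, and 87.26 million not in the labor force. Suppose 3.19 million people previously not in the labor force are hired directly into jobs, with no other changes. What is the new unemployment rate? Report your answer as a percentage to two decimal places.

Initially, labor force = 156.40 + 18.36 = 174.76 million, so u = 18.36/174.76 = 10.51%.
After the change, employed and labor force both rise by 3.19; unemployed unchanged → E = 159.59, U = 18.36, labor force = 177.95 million.
New unemployment rate = 18.36 / 177.95 = 10.32%.

New unemployment rate ≈ 10.32%.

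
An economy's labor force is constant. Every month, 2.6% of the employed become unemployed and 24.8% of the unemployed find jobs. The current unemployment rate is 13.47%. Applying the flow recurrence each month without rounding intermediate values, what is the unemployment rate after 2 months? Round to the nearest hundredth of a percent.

With a fixed labor force, u_{t+1} = u_t + s·(1−u_t) − f·u_t = u_t·(1−s−f) + s.
Here 1−s−f = 0.726 and s = 0.026.
u_1 = 0.134700 × 0.726 + 0.026 = 0.123792.
u_2 = 0.123792 × 0.726 + 0.026 = 0.115873.

Unemployment rate after two months ≈ 11.59%.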